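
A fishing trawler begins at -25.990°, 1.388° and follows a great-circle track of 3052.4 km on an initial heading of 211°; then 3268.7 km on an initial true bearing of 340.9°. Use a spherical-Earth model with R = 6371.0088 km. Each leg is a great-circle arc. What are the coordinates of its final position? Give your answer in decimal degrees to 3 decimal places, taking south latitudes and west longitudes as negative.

Apply the spherical direct solution leg by leg, carrying full precision between legs.
Leg 1: from (-25.990°, 1.388°), δ = 3052.4/6371.0088 = 0.479108 rad, θ = 211° → φ = -48.078°, λ = -19.428°.
Leg 2: from (-48.078°, -19.428°), δ = 3268.7/6371.0088 = 0.513058 rad, θ = 340.9° → φ = -19.778°, λ = -29.255°.

latitude -19.778°, longitude -29.255°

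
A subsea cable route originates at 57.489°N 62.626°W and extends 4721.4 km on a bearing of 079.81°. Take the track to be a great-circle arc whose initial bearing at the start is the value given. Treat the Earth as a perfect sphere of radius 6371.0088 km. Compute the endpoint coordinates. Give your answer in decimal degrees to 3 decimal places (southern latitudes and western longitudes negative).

latitude 43.339°, longitude 3.376°

δ = 4721.4/6371.0088 = 0.741076 rad (42.4605°).
Start latitude φ₁ = 1.003372 rad; initial bearing θ = 1.392947 rad.
Destination latitude: φ₂ = arcsin( sin φ₁ cos δ + cos φ₁ sin δ cos θ ) = arcsin(0.686319) = 43.339°.
Δλ = atan2( sin θ sin δ cos φ₁ , cos δ − sin φ₁ sin φ₂ ) = atan2(0.357107, 0.158978) = 1.151956 rad = 66.002°.
λ₂ = -62.626° + 66.002° = 3.376°.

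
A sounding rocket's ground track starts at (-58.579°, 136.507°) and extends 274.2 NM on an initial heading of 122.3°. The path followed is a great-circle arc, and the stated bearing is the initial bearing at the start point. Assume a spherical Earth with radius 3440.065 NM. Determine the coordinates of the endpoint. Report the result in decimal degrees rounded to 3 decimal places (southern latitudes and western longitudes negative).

latitude -60.789°, longitude 144.434°

δ = 274.2/3440.065 = 0.079708 rad (4.5669°).
Converting: φ₁ = -1.022396 rad, θ = 2.134538 rad.
Applying the spherical law of cosines for sides, sin φ₂ = sin φ₁ cos δ + cos φ₁ sin δ cos θ = -0.872831, so φ₂ = -60.789°.
Δλ = atan2( sin θ sin δ cos φ₁ , cos δ − sin φ₁ sin φ₂ ) = atan2(0.035086, 0.251986) = 0.138350 rad = 7.927°.
λ₂ = λ₁ + Δλ = 144.434°.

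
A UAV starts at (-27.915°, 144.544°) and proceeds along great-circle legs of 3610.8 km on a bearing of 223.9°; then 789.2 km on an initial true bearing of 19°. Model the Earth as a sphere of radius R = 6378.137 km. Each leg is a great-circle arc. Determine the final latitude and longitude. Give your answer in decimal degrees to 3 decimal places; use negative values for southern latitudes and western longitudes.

Apply the spherical direct solution leg by leg, carrying full precision between legs.
Leg 1: from (-27.915°, 144.544°), δ = 3610.8/6378.137 = 0.566121 rad, θ = 223.9° → φ = -47.445°, λ = 111.182°.
Leg 2: from (-47.445°, 111.182°), δ = 789.2/6378.137 = 0.123735 rad, θ = 19° → φ = -40.698°, λ = 114.220°.

latitude -40.698°, longitude 114.220°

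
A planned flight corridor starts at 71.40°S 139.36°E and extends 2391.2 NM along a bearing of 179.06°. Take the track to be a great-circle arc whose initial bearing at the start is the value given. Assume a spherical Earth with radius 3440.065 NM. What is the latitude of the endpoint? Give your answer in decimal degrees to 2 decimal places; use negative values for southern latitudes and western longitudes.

The arc subtends δ = 2391.2/3440.065 = 0.695103 rad at the centre.
With φ₁ = -71.40° = -1.246165 rad and θ = 179.06° = 3.125187 rad:
Destination latitude: φ₂ = arcsin( sin φ₁ cos δ + cos φ₁ sin δ cos θ ) = arcsin(-0.932129) = -68.77°.
Then Δλ = atan2(0.003351, -0.115455) = 3.112574 rad, from sin θ sin δ cos φ₁ over cos δ − sin φ₁ sin φ₂.
λ₂ = 139.36° + 178.34° = 317.70°, normalized to (−180°, 180°] → -42.30°.

latitude -68.77°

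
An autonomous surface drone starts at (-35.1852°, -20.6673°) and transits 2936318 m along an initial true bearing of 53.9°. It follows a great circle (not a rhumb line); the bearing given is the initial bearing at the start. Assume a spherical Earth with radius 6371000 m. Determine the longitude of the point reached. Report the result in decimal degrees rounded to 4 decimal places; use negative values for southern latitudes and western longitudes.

longitude 1.4770°

δ = 2936318/6371000 = 0.460888 rad (26.4069°).
With φ₁ = -35.1852° = -0.614098 rad and θ = 53.9° = 0.940732 rad:
Applying the spherical law of cosines for sides, sin φ₂ = sin φ₁ cos δ + cos φ₁ sin δ cos θ = -0.301932, so φ₂ = -17.5737°.
Then Δλ = atan2(0.293693, 0.721678) = 0.386491 rad, from sin θ sin δ cos φ₁ over cos δ − sin φ₁ sin φ₂.
Hence λ₂ = -20.6673° + 22.1443° = 1.4770°.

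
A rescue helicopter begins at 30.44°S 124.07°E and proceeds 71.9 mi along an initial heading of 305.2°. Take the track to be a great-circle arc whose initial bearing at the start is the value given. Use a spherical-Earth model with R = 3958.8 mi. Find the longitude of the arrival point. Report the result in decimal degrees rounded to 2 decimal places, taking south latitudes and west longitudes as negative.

Central angle δ = d/R = 0.018162 rad.
Start latitude φ₁ = -0.531278 rad; initial bearing θ = 5.326745 rad.
Destination latitude: φ₂ = arcsin( sin φ₁ cos δ + cos φ₁ sin δ cos θ ) = arcsin(-0.497527) = -29.84°.
Δλ = atan2( sin θ sin δ cos φ₁ , cos δ − sin φ₁ sin φ₂ ) = atan2(-0.012795, 0.747770) = -0.017109 rad = -0.98°.
Hence λ₂ = 124.07° + -0.98° = 123.09°.

longitude 123.09°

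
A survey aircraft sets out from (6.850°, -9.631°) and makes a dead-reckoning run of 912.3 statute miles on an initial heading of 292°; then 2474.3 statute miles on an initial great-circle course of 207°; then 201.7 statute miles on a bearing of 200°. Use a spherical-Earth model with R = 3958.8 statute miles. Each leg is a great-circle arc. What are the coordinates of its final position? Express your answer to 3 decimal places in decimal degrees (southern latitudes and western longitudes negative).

Apply the spherical direct solution leg by leg, carrying full precision between legs.
Leg 1: from (6.850°, -9.631°), δ = 912.3/3958.8 = 0.230449 rad, θ = 292° → φ = 11.600°, λ = -22.117°.
Leg 2: from (11.600°, -22.117°), δ = 2474.3/3958.8 = 0.625013 rad, θ = 207° → φ = -20.342°, λ = -38.574°.
Leg 3: from (-20.342°, -38.574°), δ = 201.7/3958.8 = 0.050950 rad, θ = 200° → φ = -23.082°, λ = -39.659°.

latitude -23.082°, longitude -39.659°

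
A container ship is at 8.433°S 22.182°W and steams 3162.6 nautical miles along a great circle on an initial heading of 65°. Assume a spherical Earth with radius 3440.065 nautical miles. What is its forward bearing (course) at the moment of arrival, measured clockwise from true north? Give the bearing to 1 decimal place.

final bearing 67.6°

Angular distance δ = d/R = 3162.6 / 3440.065 = 0.919343 rad.
With φ₁ = -8.433° = -0.147184 rad and θ = 65° = 1.134464 rad:
sin φ₂ = sin φ₁ cos δ + cos φ₁ sin δ cos θ = (-0.146653)(0.606343) + (0.989188)(0.795203)(0.422618) = 0.243512
φ₂ = asin(0.243512) = 0.245985 rad = 14.094°.
Δλ = atan2( sin θ sin δ cos φ₁ , cos δ − sin φ₁ sin φ₂ ) = atan2(0.712907, 0.642054) = 0.837642 rad = 47.993°.
λ₂ = -22.182° + 47.993° = 25.811°.
The forward bearing on arrival equals the back-azimuth from the destination plus 180°.
Back-azimuth from P₂ (14.1°, 25.8°) to P₁ (-8.4°, -22.2°), with Δλ' = λ₁ − λ₂ = -48.0°: atan2( sin Δλ' cos φ₁ , cos φ₂ sin φ₁ − sin φ₂ cos φ₁ cos Δλ' ) = 247.6°.
Final bearing = (247.6° + 180°) mod 360° = 67.6°.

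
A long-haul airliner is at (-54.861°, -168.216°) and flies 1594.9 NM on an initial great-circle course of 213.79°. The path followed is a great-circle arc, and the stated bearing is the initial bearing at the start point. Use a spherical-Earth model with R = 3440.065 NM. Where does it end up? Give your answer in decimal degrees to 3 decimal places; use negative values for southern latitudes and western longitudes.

latitude -70.969°, longitude 142.079°

Angular distance δ = d/R = 1594.9 / 3440.065 = 0.463625 rad.
With φ₁ = -54.861° = -0.957505 rad and θ = 213.79° = 3.731339 rad:
Applying the spherical law of cosines for sides, sin φ₂ = sin φ₁ cos δ + cos φ₁ sin δ cos θ = -0.945343, so φ₂ = -70.969°.
Δλ = atan2( sin θ sin δ cos φ₁ , cos δ − sin φ₁ sin φ₂ ) = atan2(-0.143146, 0.121375) = -0.867517 rad = -49.705°.
λ₂ = -168.216° + -49.705° = -217.921°, normalized to (−180°, 180°] → 142.079°.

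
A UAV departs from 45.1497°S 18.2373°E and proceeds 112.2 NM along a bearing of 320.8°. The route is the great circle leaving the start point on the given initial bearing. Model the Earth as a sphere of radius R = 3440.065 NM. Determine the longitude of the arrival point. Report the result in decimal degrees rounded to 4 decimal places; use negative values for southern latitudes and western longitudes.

longitude 16.6040°

δ = 112.2/3440.065 = 0.032616 rad (1.8687°).
With φ₁ = -45.1497° = -0.788011 rad and θ = 320.8° = 5.599016 rad:
sin φ₂ = sin φ₁ cos δ + cos φ₁ sin δ cos θ = (-0.708952)(0.999468) + (0.705257)(0.032610)(0.774944) = -0.690752
φ₂ = asin(-0.690752) = -0.762529 rad = -43.6897°.
Then Δλ = atan2(-0.014536, 0.509758) = -0.028507 rad, from sin θ sin δ cos φ₁ over cos δ − sin φ₁ sin φ₂.
λ₂ = 18.2373° + -1.6333° = 16.6040°.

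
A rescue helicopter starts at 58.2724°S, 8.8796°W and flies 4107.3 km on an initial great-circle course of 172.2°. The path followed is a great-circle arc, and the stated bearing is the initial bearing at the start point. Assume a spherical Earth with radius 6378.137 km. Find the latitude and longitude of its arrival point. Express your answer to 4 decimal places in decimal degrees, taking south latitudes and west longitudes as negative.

Central angle δ = d/R = 0.643965 rad.
Start latitude φ₁ = -1.017045 rad; initial bearing θ = 3.005457 rad.
sin φ₂ = sin φ₁ cos δ + cos φ₁ sin δ cos θ = (-0.850558)(0.799721) + (0.525881)(0.600371)(-0.990748) = -0.993012
φ₂ = asin(-0.993012) = -1.452510 rad = -83.2227°.
Then Δλ = atan2(0.042849, -0.044893) = 2.379491 rad, from sin θ sin δ cos φ₁ over cos δ − sin φ₁ sin φ₂.
Hence λ₂ = -8.8796° + 136.3348° = 127.4552°.

latitude -83.2227°, longitude 127.4552°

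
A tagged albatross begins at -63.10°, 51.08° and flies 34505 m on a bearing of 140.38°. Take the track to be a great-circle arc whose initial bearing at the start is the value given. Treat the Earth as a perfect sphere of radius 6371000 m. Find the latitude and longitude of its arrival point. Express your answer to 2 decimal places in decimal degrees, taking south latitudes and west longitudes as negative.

latitude -63.34°, longitude 51.52°

Central angle δ = d/R = 0.005416 rad.
Start latitude φ₁ = -1.101303 rad; initial bearing θ = 2.450093 rad.
sin φ₂ = sin φ₁ cos δ + cos φ₁ sin δ cos θ = (-0.891798)(0.999985) + (0.452435)(0.005416)(-0.770291) = -0.893672
φ₂ = asin(-0.893672) = -1.105463 rad = -63.34°.
Then Δλ = atan2(0.001563, 0.203011) = 0.007697 rad, from sin θ sin δ cos φ₁ over cos δ − sin φ₁ sin φ₂.
Hence λ₂ = 51.08° + 0.44° = 51.52°.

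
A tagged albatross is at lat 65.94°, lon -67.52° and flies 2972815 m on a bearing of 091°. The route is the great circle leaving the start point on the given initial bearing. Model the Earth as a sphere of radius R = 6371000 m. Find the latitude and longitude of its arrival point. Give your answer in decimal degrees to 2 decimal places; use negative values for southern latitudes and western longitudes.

latitude 54.32°, longitude -17.06°

δ = 2972815/6371000 = 0.466617 rad (26.7352°).
With φ₁ = 65.94° = 1.150870 rad and θ = 91° = 1.588250 rad:
Destination latitude: φ₂ = arcsin( sin φ₁ cos δ + cos φ₁ sin δ cos θ ) = arcsin(0.812302) = 54.32°.
For the longitude increment, Δλ = atan2( sin θ sin δ cos φ₁, cos δ − sin φ₁ sin φ₂ ) = atan2(0.183380, 0.151367) = 50.46°.
Hence λ₂ = -67.52° + 50.46° = -17.06°.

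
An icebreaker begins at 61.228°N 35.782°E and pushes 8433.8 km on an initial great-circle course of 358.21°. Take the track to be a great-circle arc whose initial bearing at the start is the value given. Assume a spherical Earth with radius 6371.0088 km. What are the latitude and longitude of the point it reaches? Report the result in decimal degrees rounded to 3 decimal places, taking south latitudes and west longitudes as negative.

Angular distance δ = d/R = 8433.8 / 6371.0088 = 1.323778 rad.
Converting: φ₁ = 1.068630 rad, θ = 6.251944 rad.
sin φ₂ = sin φ₁ cos δ + cos φ₁ sin δ cos θ = (0.876542)(0.244514) + (0.481325)(0.969646)(0.999512) = 0.680814
φ₂ = asin(0.680814) = 0.748874 rad = 42.907°.
Then Δλ = atan2(-0.014578, -0.352248) = -3.100229 rad, from sin θ sin δ cos φ₁ over cos δ − sin φ₁ sin φ₂.
λ₂ = λ₁ + Δλ = -141.848°.

latitude 42.907°, longitude -141.848°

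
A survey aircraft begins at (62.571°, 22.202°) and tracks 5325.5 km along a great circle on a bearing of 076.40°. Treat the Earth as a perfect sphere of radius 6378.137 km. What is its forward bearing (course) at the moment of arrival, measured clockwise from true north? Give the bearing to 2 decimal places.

final bearing 142.58°

Central angle δ = d/R = 0.834962 rad.
With φ₁ = 62.571° = 1.092070 rad and θ = 76.4° = 1.333432 rad:
Destination latitude: φ₂ = arcsin( sin φ₁ cos δ + cos φ₁ sin δ cos θ ) = arcsin(0.676044) = 42.535°.
Δλ = atan2( sin θ sin δ cos φ₁ , cos δ − sin φ₁ sin φ₂ ) = atan2(0.331891, 0.071162) = 1.359582 rad = 77.898°.
Hence λ₂ = 22.202° + 77.898° = 100.100°.
The forward bearing on arrival equals the back-azimuth from the destination plus 180°.
Back-azimuth from P₂ (42.54°, 100.10°) to P₁ (62.57°, 22.20°), with Δλ' = λ₁ − λ₂ = -77.90°: atan2( sin Δλ' cos φ₁ , cos φ₂ sin φ₁ − sin φ₂ cos φ₁ cos Δλ' ) = 322.58°.
Final bearing = (322.58° + 180°) mod 360° = 142.58°.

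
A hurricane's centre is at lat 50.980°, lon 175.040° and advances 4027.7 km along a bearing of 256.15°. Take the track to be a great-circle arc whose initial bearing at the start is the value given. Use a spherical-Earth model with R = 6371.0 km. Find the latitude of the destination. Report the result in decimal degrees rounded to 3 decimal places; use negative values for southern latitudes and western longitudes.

latitude 32.528°

The arc subtends δ = 4027.7/6371 = 0.632193 rad at the centre.
Start latitude φ₁ = 0.889769 rad; initial bearing θ = 4.470661 rad.
Destination latitude: φ₂ = arcsin( sin φ₁ cos δ + cos φ₁ sin δ cos θ ) = arcsin(0.537714) = 32.528°.
Δλ = atan2( sin θ sin δ cos φ₁ , cos δ − sin φ₁ sin φ₂ ) = atan2(-0.361219, 0.388969) = -0.748423 rad = -42.882°.
Hence λ₂ = 175.040° + -42.882° = 132.158°.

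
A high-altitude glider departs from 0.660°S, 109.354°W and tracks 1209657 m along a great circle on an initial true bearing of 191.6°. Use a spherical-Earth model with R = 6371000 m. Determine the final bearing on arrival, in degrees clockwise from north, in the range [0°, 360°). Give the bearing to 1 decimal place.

final bearing 191.8°

Angular distance δ = d/R = 1209657 / 6371000 = 0.189869 rad.
Start latitude φ₁ = -0.011519 rad; initial bearing θ = 3.344051 rad.
Applying the spherical law of cosines for sides, sin φ₂ = sin φ₁ cos δ + cos φ₁ sin δ cos θ = -0.196175, so φ₂ = -11.313°.
Then Δλ = atan2(-0.037947, 0.979769) = -0.038711 rad, from sin θ sin δ cos φ₁ over cos δ − sin φ₁ sin φ₂.
λ₂ = λ₁ + Δλ = -111.572°.
The forward bearing on arrival equals the back-azimuth from the destination plus 180°.
Back-azimuth from P₂ (-11.3°, -111.6°) to P₁ (-0.7°, -109.4°), with Δλ' = λ₁ − λ₂ = 2.2°: atan2( sin Δλ' cos φ₁ , cos φ₂ sin φ₁ − sin φ₂ cos φ₁ cos Δλ' ) = 11.8°.
Final bearing = (11.8° + 180°) mod 360° = 191.8°.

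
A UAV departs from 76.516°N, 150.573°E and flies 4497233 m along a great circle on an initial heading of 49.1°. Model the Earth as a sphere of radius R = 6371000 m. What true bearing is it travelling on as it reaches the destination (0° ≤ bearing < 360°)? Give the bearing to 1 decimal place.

final bearing 161.1°

The arc subtends δ = 4497233/6371000 = 0.705891 rad at the centre.
Start latitude φ₁ = 1.335456 rad; initial bearing θ = 0.856957 rad.
Destination latitude: φ₂ = arcsin( sin φ₁ cos δ + cos φ₁ sin δ cos θ ) = arcsin(0.839094) = 57.045°.
Δλ = atan2( sin θ sin δ cos φ₁ , cos δ − sin φ₁ sin φ₂ ) = atan2(0.114332, -0.054930) = 2.018678 rad = 115.662°.
λ₂ = 150.573° + 115.662° = 266.235°, normalized to (−180°, 180°] → -93.765°.
The forward bearing on arrival equals the back-azimuth from the destination plus 180°.
Back-azimuth from P₂ (57.0°, -93.8°) to P₁ (76.5°, 150.6°), with Δλ' = λ₁ − λ₂ = 244.3°: atan2( sin Δλ' cos φ₁ , cos φ₂ sin φ₁ − sin φ₂ cos φ₁ cos Δλ' ) = 341.1°.
Final bearing = (341.1° + 180°) mod 360° = 161.1°.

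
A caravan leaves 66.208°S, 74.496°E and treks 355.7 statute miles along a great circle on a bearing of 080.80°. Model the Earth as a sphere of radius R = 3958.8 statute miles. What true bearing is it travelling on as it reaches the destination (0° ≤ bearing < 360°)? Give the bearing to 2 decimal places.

final bearing 69.82°

δ = 355.7/3958.8 = 0.089850 rad (5.1481°).
Start latitude φ₁ = -1.155548 rad; initial bearing θ = 1.410226 rad.
Destination latitude: φ₂ = arcsin( sin φ₁ cos δ + cos φ₁ sin δ cos θ ) = arcsin(-0.905538) = -64.896°.
For the longitude increment, Δλ = atan2( sin θ sin δ cos φ₁, cos δ − sin φ₁ sin φ₂ ) = atan2(0.035733, 0.167385) = 12.050°.
Hence λ₂ = 74.496° + 12.050° = 86.546°.
The forward bearing on arrival equals the back-azimuth from the destination plus 180°.
Back-azimuth from P₂ (-64.90°, 86.55°) to P₁ (-66.21°, 74.50°), with Δλ' = λ₁ − λ₂ = -12.05°: atan2( sin Δλ' cos φ₁ , cos φ₂ sin φ₁ − sin φ₂ cos φ₁ cos Δλ' ) = 249.82°.
Final bearing = (249.82° + 180°) mod 360° = 69.82°.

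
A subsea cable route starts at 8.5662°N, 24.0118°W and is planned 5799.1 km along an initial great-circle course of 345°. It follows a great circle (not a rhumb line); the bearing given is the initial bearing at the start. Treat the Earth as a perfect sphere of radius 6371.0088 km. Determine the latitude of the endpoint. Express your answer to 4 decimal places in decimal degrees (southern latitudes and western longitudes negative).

The arc subtends δ = 5799.1/6371.0088 = 0.910233 rad at the centre.
Start latitude φ₁ = 0.149508 rad; initial bearing θ = 6.021386 rad.
Destination latitude: φ₂ = arcsin( sin φ₁ cos δ + cos φ₁ sin δ cos θ ) = arcsin(0.845622) = 57.7387°.
Δλ = atan2( sin θ sin δ cos φ₁ , cos δ − sin φ₁ sin φ₂ ) = atan2(-0.202096, 0.487605) = -0.392914 rad = -22.5123°.
Hence λ₂ = -24.0118° + -22.5123° = -46.5241°.

latitude 57.7387°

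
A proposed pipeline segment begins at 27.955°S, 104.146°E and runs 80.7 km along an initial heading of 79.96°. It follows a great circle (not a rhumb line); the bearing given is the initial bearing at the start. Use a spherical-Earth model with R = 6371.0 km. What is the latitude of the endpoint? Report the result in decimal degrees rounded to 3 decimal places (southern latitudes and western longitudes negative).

δ = 80.7/6371 = 0.012667 rad (0.7258°).
Converting: φ₁ = -0.487907 rad, θ = 1.395565 rad.
Destination latitude: φ₂ = arcsin( sin φ₁ cos δ + cos φ₁ sin δ cos θ ) = arcsin(-0.466790) = -27.826°.
Then Δλ = atan2(0.011017, 0.781099) = 0.014104 rad, from sin θ sin δ cos φ₁ over cos δ − sin φ₁ sin φ₂.
λ₂ = λ₁ + Δλ = 104.954°.

latitude -27.826°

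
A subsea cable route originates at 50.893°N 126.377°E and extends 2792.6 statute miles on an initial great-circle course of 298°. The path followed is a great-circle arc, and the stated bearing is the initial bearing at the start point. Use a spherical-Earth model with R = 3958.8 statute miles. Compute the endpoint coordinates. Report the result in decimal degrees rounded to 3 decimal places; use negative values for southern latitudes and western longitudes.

Angular distance δ = d/R = 2792.6 / 3958.8 = 0.705416 rad.
Converting: φ₁ = 0.888250 rad, θ = 5.201081 rad.
sin φ₂ = sin φ₁ cos δ + cos φ₁ sin δ cos θ = (0.775969)(0.761342) + (0.630771)(0.648350)(0.469472) = 0.782773
φ₂ = asin(0.782773) = 0.899110 rad = 51.515°.
Then Δλ = atan2(-0.361091, 0.153934) = -1.167823 rad, from sin θ sin δ cos φ₁ over cos δ − sin φ₁ sin φ₂.
Hence λ₂ = 126.377° + -66.911° = 59.466°.

latitude 51.515°, longitude 59.466°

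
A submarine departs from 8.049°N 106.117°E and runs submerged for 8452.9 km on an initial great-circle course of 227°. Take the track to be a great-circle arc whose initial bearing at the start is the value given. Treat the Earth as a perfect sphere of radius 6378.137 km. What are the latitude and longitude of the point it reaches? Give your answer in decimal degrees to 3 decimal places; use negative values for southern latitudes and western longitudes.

latitude -38.389°, longitude 41.281°

δ = 8452.9/6378.137 = 1.325293 rad (75.9337°).
Start latitude φ₁ = 0.140482 rad; initial bearing θ = 3.961897 rad.
Destination latitude: φ₂ = arcsin( sin φ₁ cos δ + cos φ₁ sin δ cos θ ) = arcsin(-0.621000) = -38.389°.
Δλ = atan2( sin θ sin δ cos φ₁ , cos δ − sin φ₁ sin φ₂ ) = atan2(-0.702435, 0.329997) = -1.131607 rad = -64.836°.
λ₂ = λ₁ + Δλ = 41.281°.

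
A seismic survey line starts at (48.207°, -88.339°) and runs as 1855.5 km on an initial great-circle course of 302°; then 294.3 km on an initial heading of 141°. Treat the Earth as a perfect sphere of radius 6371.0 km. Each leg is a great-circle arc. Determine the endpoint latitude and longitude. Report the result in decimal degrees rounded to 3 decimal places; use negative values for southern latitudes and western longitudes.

Apply the spherical direct solution leg by leg, carrying full precision between legs.
Leg 1: from (48.207°, -88.339°), δ = 1855.5/6371 = 0.291242 rad, θ = 302° → φ = 54.644°, λ = -113.225°.
Leg 2: from (54.644°, -113.225°), δ = 294.3/6371 = 0.046194 rad, θ = 141° → φ = 52.554°, λ = -110.486°.

latitude 52.554°, longitude -110.486°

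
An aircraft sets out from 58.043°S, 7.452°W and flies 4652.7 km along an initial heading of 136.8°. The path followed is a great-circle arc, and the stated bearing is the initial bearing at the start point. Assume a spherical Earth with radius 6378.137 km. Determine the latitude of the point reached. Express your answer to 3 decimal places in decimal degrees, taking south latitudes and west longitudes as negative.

δ = 4652.7/6378.137 = 0.729476 rad (41.7959°).
Start latitude φ₁ = -1.013041 rad; initial bearing θ = 2.387610 rad.
sin φ₂ = sin φ₁ cos δ + cos φ₁ sin δ cos θ = (-0.848446)(0.745524) + (0.529283)(0.666479)(-0.728969) = -0.889684
φ₂ = asin(-0.889684) = -1.096653 rad = -62.834°.
Then Δλ = atan2(0.241478, -0.009325) = 1.609394 rad, from sin θ sin δ cos φ₁ over cos δ − sin φ₁ sin φ₂.
λ₂ = λ₁ + Δλ = 84.759°.

latitude -62.834°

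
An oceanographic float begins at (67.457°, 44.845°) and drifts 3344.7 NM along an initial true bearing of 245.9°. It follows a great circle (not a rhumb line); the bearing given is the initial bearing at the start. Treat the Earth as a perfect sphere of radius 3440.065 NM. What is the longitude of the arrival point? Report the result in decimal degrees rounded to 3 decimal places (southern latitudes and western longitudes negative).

longitude -10.180°

Angular distance δ = d/R = 3344.7 / 3440.065 = 0.972278 rad.
Converting: φ₁ = 1.177347 rad, θ = 4.291765 rad.
sin φ₂ = sin φ₁ cos δ + cos φ₁ sin δ cos θ = (0.923592)(0.563419) + (0.383377)(0.826171)(-0.408330) = 0.391037
φ₂ = asin(0.391037) = 0.401758 rad = 23.019°.
For the longitude increment, Δλ = atan2( sin θ sin δ cos φ₁, cos δ − sin φ₁ sin φ₂ ) = atan2(-0.289126, 0.202260) = -55.025°.
λ₂ = 44.845° + -55.025° = -10.180°.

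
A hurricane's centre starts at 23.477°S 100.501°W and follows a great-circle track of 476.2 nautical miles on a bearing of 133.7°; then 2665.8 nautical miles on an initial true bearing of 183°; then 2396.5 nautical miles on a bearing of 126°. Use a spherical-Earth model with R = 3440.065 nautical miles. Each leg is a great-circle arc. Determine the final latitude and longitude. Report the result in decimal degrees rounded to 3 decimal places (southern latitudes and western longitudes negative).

latitude -57.526°, longitude 3.623°

Apply the spherical direct solution leg by leg, carrying full precision between legs.
Leg 1: from (-23.477°, -100.501°), δ = 476.2/3440.065 = 0.138428 rad, θ = 133.7° → φ = -28.817°, λ = -93.963°.
Leg 2: from (-28.817°, -93.963°), δ = 2665.8/3440.065 = 0.774927 rad, θ = 183° → φ = -73.051°, λ = -101.179°.
Leg 3: from (-73.051°, -101.179°), δ = 2396.5/3440.065 = 0.696644 rad, θ = 126° → φ = -57.526°, λ = 3.623°.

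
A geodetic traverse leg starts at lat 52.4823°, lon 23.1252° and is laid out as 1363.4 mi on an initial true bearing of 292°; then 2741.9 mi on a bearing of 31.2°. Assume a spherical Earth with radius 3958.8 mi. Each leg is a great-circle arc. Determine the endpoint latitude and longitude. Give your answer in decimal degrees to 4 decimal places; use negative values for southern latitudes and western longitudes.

latitude 70.6672°, longitude 81.9404°

Apply the spherical direct solution leg by leg, carrying full precision between legs.
Leg 1: from (52.4823°, 23.1252°), δ = 1363.4/3958.8 = 0.344397 rad, θ = 292° → φ = 55.4484°, λ = -10.3766°.
Leg 2: from (55.4484°, -10.3766°), δ = 2741.9/3958.8 = 0.692609 rad, θ = 31.2° → φ = 70.6672°, λ = 81.9404°.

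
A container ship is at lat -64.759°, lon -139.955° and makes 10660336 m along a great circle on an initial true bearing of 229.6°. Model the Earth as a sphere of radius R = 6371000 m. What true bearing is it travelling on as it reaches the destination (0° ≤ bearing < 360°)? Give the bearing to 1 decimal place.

The arc subtends δ = 10660336/6371000 = 1.673259 rad at the centre.
Converting: φ₁ = -1.130258 rad, θ = 4.007276 rad.
Applying the spherical law of cosines for sides, sin φ₂ = sin φ₁ cos δ + cos φ₁ sin δ cos θ = -0.182408, so φ₂ = -10.510°.
For the longitude increment, Δλ = atan2( sin θ sin δ cos φ₁, cos δ − sin φ₁ sin φ₂ ) = atan2(-0.323037, -0.267276) = -129.604°.
λ₂ = -139.955° + -129.604° = -269.559°, normalized to (−180°, 180°] → 90.441°.
The forward bearing on arrival equals the back-azimuth from the destination plus 180°.
Back-azimuth from P₂ (-10.5°, 90.4°) to P₁ (-64.8°, -140.0°), with Δλ' = λ₁ − λ₂ = -230.4°: atan2( sin Δλ' cos φ₁ , cos φ₂ sin φ₁ − sin φ₂ cos φ₁ cos Δλ' ) = 160.7°.
Final bearing = (160.7° + 180°) mod 360° = 340.7°.

final bearing 340.7°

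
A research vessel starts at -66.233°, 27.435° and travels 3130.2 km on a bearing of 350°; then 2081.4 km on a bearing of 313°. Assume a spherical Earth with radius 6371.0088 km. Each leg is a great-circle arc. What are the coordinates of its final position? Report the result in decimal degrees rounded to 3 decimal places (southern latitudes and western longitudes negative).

Apply the spherical direct solution leg by leg, carrying full precision between legs.
Leg 1: from (-66.233°, 27.435°), δ = 3130.2/6371.0088 = 0.491319 rad, θ = 350° → φ = -38.293°, λ = 21.443°.
Leg 2: from (-38.293°, 21.443°), δ = 2081.4/6371.0088 = 0.326699 rad, θ = 313° → φ = -24.527°, λ = 6.493°.

latitude -24.527°, longitude 6.493°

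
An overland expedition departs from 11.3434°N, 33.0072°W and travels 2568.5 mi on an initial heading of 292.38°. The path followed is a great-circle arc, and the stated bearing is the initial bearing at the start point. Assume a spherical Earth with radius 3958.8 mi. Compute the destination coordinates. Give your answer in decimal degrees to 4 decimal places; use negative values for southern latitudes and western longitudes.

latitude 22.4756°, longitude -70.2111°

Angular distance δ = d/R = 2568.5 / 3958.8 = 0.648808 rad.
Start latitude φ₁ = 0.197980 rad; initial bearing θ = 5.102994 rad.
Destination latitude: φ₂ = arcsin( sin φ₁ cos δ + cos φ₁ sin δ cos θ ) = arcsin(0.382290) = 22.4756°.
Δλ = atan2( sin θ sin δ cos φ₁ , cos δ − sin φ₁ sin φ₂ ) = atan2(-0.547811, 0.721613) = -0.649330 rad = -37.2039°.
Hence λ₂ = -33.0072° + -37.2039° = -70.2111°.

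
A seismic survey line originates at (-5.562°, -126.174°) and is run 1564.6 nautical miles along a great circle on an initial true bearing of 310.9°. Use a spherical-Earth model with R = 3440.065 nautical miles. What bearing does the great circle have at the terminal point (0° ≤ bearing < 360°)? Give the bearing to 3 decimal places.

δ = 1564.6/3440.065 = 0.454817 rad (26.0591°).
With φ₁ = -5.562° = -0.097075 rad and θ = 310.9° = 5.426229 rad:
sin φ₂ = sin φ₁ cos δ + cos φ₁ sin δ cos θ = (-0.096923)(0.898341) + (0.995292)(0.439298)(0.654741) = 0.199202
φ₂ = asin(0.199202) = 0.200544 rad = 11.490°.
Δλ = atan2( sin θ sin δ cos φ₁ , cos δ − sin φ₁ sin φ₂ ) = atan2(-0.330482, 0.917649) = -0.345679 rad = -19.806°.
λ₂ = λ₁ + Δλ = -145.980°.
The forward bearing on arrival equals the back-azimuth from the destination plus 180°.
Back-azimuth from P₂ (11.490°, -145.980°) to P₁ (-5.562°, -126.174°), with Δλ' = λ₁ − λ₂ = 19.806°: atan2( sin Δλ' cos φ₁ , cos φ₂ sin φ₁ − sin φ₂ cos φ₁ cos Δλ' ) = 129.854°.
Final bearing = (129.854° + 180°) mod 360° = 309.854°.

final bearing 309.854°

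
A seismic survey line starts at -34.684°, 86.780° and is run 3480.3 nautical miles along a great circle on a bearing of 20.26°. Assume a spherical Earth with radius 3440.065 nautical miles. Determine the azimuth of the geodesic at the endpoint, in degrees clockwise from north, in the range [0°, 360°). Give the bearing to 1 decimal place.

final bearing 17.7°

Angular distance δ = d/R = 3480.3 / 3440.065 = 1.011696 rad.
With φ₁ = -34.684° = -0.605350 rad and θ = 20.26° = 0.353604 rad:
Destination latitude: φ₂ = arcsin( sin φ₁ cos δ + cos φ₁ sin δ cos θ ) = arcsin(0.352127) = 20.617°.
Δλ = atan2( sin θ sin δ cos φ₁ , cos δ − sin φ₁ sin φ₂ ) = atan2(0.241390, 0.730802) = 0.319026 rad = 18.279°.
λ₂ = 86.780° + 18.279° = 105.059°.
The forward bearing on arrival equals the back-azimuth from the destination plus 180°.
Back-azimuth from P₂ (20.6°, 105.1°) to P₁ (-34.7°, 86.8°), with Δλ' = λ₁ − λ₂ = -18.3°: atan2( sin Δλ' cos φ₁ , cos φ₂ sin φ₁ − sin φ₂ cos φ₁ cos Δλ' ) = 197.7°.
Final bearing = (197.7° + 180°) mod 360° = 17.7°.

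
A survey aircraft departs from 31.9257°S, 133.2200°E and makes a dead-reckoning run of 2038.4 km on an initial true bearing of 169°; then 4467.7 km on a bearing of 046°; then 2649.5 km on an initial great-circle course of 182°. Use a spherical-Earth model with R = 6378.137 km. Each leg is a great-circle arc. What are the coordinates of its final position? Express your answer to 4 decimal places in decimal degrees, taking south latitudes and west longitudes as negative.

Apply the spherical direct solution leg by leg, carrying full precision between legs.
Leg 1: from (-31.9257°, 133.2200°), δ = 2038.4/6378.137 = 0.319592 rad, θ = 169° → φ = -49.8001°, λ = 138.5492°.
Leg 2: from (-49.8001°, 138.5492°), δ = 4467.7/6378.137 = 0.700471 rad, θ = 46° → φ = -17.1541°, λ = 167.5785°.
Leg 3: from (-17.1541°, 167.5785°), δ = 2649.5/6378.137 = 0.415403 rad, θ = 182° → φ = -40.9371°, λ = 166.5102°.

latitude -40.9371°, longitude 166.5102°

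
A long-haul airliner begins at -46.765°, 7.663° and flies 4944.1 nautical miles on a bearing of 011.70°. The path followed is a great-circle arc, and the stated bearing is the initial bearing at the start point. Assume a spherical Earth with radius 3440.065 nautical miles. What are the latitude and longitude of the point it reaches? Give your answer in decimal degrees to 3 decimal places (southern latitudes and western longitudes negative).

δ = 4944.1/3440.065 = 1.437211 rad (82.3461°).
Start latitude φ₁ = -0.816203 rad; initial bearing θ = 0.204204 rad.
Destination latitude: φ₂ = arcsin( sin φ₁ cos δ + cos φ₁ sin δ cos θ ) = arcsin(0.567750) = 34.593°.
For the longitude increment, Δλ = atan2( sin θ sin δ cos φ₁, cos δ − sin φ₁ sin φ₂ ) = atan2(0.137670, 0.546822) = 14.131°.
λ₂ = 7.663° + 14.131° = 21.794°.

latitude 34.593°, longitude 21.794°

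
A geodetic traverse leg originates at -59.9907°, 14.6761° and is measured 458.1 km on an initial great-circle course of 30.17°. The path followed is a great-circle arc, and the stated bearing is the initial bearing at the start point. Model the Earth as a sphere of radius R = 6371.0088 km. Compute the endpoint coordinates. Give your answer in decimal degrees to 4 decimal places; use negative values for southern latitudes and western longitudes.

The arc subtends δ = 458.1/6371.0088 = 0.071904 rad at the centre.
With φ₁ = -59.9907° = -1.047035 rad and θ = 30.17° = 0.526566 rad:
sin φ₂ = sin φ₁ cos δ + cos φ₁ sin δ cos θ = (-0.865944)(0.997416) + (0.500141)(0.071842)(0.864538) = -0.832643
φ₂ = asin(-0.832643) = -0.983863 rad = -56.3712°.
Then Δλ = atan2(0.018058, 0.276394) = 0.065241 rad, from sin θ sin δ cos φ₁ over cos δ − sin φ₁ sin φ₂.
Hence λ₂ = 14.6761° + 3.7380° = 18.4141°.

latitude -56.3712°, longitude 18.4141°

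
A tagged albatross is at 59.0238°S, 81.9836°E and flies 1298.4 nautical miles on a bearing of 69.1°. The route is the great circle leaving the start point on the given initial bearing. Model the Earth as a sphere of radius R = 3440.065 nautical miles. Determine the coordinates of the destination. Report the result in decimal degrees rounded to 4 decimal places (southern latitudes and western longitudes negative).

δ = 1298.4/3440.065 = 0.377435 rad (21.6254°).
Converting: φ₁ = -1.030160 rad, θ = 1.206023 rad.
sin φ₂ = sin φ₁ cos δ + cos φ₁ sin δ cos θ = (-0.857381)(0.929613) + (0.514682)(0.368537)(0.356738) = -0.729367
φ₂ = asin(-0.729367) = -0.817396 rad = -46.8333°.
Δλ = atan2( sin θ sin δ cos φ₁ , cos δ − sin φ₁ sin φ₂ ) = atan2(0.177199, 0.304268) = 0.527363 rad = 30.2157°.
λ₂ = 81.9836° + 30.2157° = 112.1993°.

latitude -46.8333°, longitude 112.1993°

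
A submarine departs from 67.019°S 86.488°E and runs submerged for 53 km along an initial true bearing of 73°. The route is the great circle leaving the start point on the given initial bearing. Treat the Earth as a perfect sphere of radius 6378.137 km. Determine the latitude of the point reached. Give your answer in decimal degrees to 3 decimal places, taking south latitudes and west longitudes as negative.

δ = 53/6378.137 = 0.008310 rad (0.4761°).
Start latitude φ₁ = -1.169702 rad; initial bearing θ = 1.274090 rad.
Applying the spherical law of cosines for sides, sin φ₂ = sin φ₁ cos δ + cos φ₁ sin δ cos θ = -0.919654, so φ₂ = -66.876°.
Then Δλ = atan2(0.003103, 0.153300) = 0.020235 rad, from sin θ sin δ cos φ₁ over cos δ − sin φ₁ sin φ₂.
λ₂ = 86.488° + 1.159° = 87.647°.

latitude -66.876°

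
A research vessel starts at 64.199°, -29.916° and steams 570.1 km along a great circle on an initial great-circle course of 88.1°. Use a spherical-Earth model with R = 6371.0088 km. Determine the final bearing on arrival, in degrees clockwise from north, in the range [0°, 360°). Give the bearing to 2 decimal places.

Central angle δ = d/R = 0.089483 rad.
With φ₁ = 64.199° = 1.120484 rad and θ = 88.1° = 1.537635 rad:
Destination latitude: φ₂ = arcsin( sin φ₁ cos δ + cos φ₁ sin δ cos θ ) = arcsin(0.897999) = 63.896°.
Then Δλ = atan2(0.038874, 0.187521) = 0.204410 rad, from sin θ sin δ cos φ₁ over cos δ − sin φ₁ sin φ₂.
Hence λ₂ = -29.916° + 11.712° = -18.204°.
The forward bearing on arrival equals the back-azimuth from the destination plus 180°.
Back-azimuth from P₂ (63.90°, -18.20°) to P₁ (64.20°, -29.92°), with Δλ' = λ₁ − λ₂ = -11.71°: atan2( sin Δλ' cos φ₁ , cos φ₂ sin φ₁ − sin φ₂ cos φ₁ cos Δλ' ) = 278.64°.
Final bearing = (278.64° + 180°) mod 360° = 98.64°.

final bearing 98.64°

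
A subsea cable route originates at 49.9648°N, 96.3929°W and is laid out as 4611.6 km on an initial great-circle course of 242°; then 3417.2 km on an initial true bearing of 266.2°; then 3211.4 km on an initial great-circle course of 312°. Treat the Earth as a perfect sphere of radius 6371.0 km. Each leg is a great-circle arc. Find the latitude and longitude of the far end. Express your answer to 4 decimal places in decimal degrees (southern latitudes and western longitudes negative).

Apply the spherical direct solution leg by leg, carrying full precision between legs.
Leg 1: from (49.9648°, -96.3929°), δ = 4611.6/6371 = 0.723842 rad, θ = 242° → φ = 21.9425°, λ = -135.4737°.
Leg 2: from (21.9425°, -135.4737°), δ = 3417.2/6371 = 0.536368 rad, θ = 266.2° → φ = 16.8452°, λ = -167.6654°.
Leg 3: from (16.8452°, -167.6654°), δ = 3211.4/6371 = 0.504065 rad, θ = 312° → φ = 34.2677°, λ = 166.5924°.

latitude 34.2677°, longitude 166.5924°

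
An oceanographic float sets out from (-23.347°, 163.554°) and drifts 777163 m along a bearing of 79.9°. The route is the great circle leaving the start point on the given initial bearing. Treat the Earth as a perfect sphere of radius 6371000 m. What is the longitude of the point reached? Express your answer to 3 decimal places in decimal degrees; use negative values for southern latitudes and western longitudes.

The arc subtends δ = 777163/6371000 = 0.121984 rad at the centre.
Start latitude φ₁ = -0.407482 rad; initial bearing θ = 1.394518 rad.
Applying the spherical law of cosines for sides, sin φ₂ = sin φ₁ cos δ + cos φ₁ sin δ cos θ = -0.373762, so φ₂ = -21.948°.
For the longitude increment, Δλ = atan2( sin θ sin δ cos φ₁, cos δ − sin φ₁ sin φ₂ ) = atan2(0.109988, 0.844448) = 7.421°.
λ₂ = λ₁ + Δλ = 170.975°.

longitude 170.975°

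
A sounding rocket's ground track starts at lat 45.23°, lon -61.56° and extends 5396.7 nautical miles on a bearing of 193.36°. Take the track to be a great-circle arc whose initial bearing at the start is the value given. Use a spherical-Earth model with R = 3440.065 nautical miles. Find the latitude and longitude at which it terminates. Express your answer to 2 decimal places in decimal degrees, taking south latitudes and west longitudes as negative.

Central angle δ = d/R = 1.568778 rad.
With φ₁ = 45.23° = 0.789412 rad and θ = 193.36° = 3.374769 rad:
Destination latitude: φ₂ = arcsin( sin φ₁ cos δ + cos φ₁ sin δ cos θ ) = arcsin(-0.683769) = -43.14°.
Then Δλ = atan2(-0.162733, 0.487453) = -0.322209 rad, from sin θ sin δ cos φ₁ over cos δ − sin φ₁ sin φ₂.
Hence λ₂ = -61.56° + -18.46° = -80.02°.

latitude -43.14°, longitude -80.02°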